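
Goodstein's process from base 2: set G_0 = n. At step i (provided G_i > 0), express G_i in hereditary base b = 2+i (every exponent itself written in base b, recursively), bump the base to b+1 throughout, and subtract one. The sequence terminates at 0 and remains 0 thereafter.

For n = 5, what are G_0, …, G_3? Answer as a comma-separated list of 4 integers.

5, 27, 255, 467

G_0 = 5. HB_2(5) = 2^2 + 1. Bump = 28. G_1 = 27.
G_1 = 27. HB_3(27) = 3^3. Bump = 256. G_2 = 255.
G_2 = 255. HB_4(255) = 3·4^3 + 3·4^2 + 3·4 + 3. Bump = 468. G_3 = 467.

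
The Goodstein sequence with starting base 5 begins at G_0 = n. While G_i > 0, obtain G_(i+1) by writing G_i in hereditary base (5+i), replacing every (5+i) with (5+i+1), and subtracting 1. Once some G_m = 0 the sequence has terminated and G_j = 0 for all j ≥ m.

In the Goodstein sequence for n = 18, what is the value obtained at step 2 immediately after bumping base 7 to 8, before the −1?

25

G_0 = 18. HB_5(18) = 3·5 + 3. Bump = 21. G_1 = 20.
G_1 = 20. HB_6(20) = 3·6 + 2. Bump = 23. G_2 = 22.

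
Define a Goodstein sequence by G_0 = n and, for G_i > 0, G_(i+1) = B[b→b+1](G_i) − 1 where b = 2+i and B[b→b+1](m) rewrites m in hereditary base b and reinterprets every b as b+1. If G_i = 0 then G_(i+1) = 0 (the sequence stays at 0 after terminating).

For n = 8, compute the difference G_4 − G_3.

[0] 8 ≡ 2^(2 + 1) (base 2). Lift 3: 81. −1: 80.
[1] 80 ≡ 2·3^3 + 2·3^2 + 2·3 + 2 (base 3). Lift 4: 554. −1: 553.
[2] 553 ≡ 2·4^4 + 2·4^2 + 2·4 + 1 (base 4). Lift 5: 6311. −1: 6310.
[3] 6310 ≡ 2·5^5 + 2·5^2 + 2·5 (base 5). Lift 6: 93396. −1: 93395.

87085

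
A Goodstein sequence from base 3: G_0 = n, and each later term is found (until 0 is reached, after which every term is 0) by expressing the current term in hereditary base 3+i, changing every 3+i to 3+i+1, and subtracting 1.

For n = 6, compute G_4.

7

(0) 6|_3 = 2·3 ↦ 2·4|_4 = 8 ⇒ 7
(1) 7|_4 = 4 + 3 ↦ 5 + 3|_5 = 8 ⇒ 7
(2) 7|_5 = 5 + 2 ↦ 6 + 2|_6 = 8 ⇒ 7
(3) 7|_6 = 6 + 1 ↦ 7 + 1|_7 = 8 ⇒ 7
(4) 7|_7 = 7 ↦ 8|_8 = 8 ⇒ 7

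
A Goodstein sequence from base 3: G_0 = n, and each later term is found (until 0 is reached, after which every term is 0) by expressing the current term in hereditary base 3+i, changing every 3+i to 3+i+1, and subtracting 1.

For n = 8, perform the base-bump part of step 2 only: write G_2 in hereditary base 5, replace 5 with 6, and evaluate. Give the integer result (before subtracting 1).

G_0=8  [base 3] 2·3 + 2  →[3↦4]→  2·4 + 2 = 10  −1 ⇒ G_1=9
G_1=9  [base 4] 2·4 + 1  →[4↦5]→  2·5 + 1 = 11  −1 ⇒ G_2=10
G_2=10  [base 5] 2·5  →[5↦6]→  2·6 = 12  −1 ⇒ G_3=11

12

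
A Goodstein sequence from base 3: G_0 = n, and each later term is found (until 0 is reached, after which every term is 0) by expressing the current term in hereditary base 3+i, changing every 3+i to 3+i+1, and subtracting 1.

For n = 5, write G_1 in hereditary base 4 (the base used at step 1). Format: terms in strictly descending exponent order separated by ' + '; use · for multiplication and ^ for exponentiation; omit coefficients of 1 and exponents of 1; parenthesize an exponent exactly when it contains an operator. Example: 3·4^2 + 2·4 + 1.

4 + 1

step 0: 5 = 3 + 2; sub 4 for 3: 4 + 2; = 6; G_1 = 6−1 = 5
step 1: 5 = 4 + 1; sub 5 for 4: 5 + 1; = 6; G_2 = 6−1 = 5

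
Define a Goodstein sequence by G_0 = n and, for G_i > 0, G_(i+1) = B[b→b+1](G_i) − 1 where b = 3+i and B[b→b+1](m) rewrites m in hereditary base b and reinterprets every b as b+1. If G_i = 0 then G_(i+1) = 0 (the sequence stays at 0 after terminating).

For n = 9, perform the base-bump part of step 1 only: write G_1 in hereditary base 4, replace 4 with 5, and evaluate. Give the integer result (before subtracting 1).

9 —HB3→ 3^2 —bump→ 4^2 = 16 —(−1)→ 15
15 —HB4→ 3·4 + 3 —bump→ 3·5 + 3 = 18 —(−1)→ 17

18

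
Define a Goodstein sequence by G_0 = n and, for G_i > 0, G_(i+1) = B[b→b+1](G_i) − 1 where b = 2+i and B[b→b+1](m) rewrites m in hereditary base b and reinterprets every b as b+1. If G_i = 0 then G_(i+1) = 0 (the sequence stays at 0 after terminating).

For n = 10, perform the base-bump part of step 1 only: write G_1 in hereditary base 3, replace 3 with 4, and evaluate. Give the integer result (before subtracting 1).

step 0: 10 = 2^(2 + 1) + 2; sub 3 for 2: 3^(3 + 1) + 3; = 84; G_1 = 84−1 = 83
step 1: 83 = 3^(3 + 1) + 2; sub 4 for 3: 4^(4 + 1) + 2; = 1026; G_2 = 1026−1 = 1025

1026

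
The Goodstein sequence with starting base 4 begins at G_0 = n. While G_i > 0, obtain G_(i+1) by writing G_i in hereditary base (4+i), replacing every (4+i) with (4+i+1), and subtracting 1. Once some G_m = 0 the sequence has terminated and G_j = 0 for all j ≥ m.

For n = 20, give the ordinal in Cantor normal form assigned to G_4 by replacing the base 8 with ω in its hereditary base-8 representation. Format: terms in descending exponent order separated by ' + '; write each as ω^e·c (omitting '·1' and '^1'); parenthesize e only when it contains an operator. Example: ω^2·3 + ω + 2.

ω^2 + 1

i=0: 20 = 4^2 + 4 (b=4); 4→5: 5^2 + 5 = 30; 30−1 = 29
i=1: 29 = 5^2 + 4 (b=5); 5→6: 6^2 + 4 = 40; 40−1 = 39
i=2: 39 = 6^2 + 3 (b=6); 6→7: 7^2 + 3 = 52; 52−1 = 51
i=3: 51 = 7^2 + 2 (b=7); 7→8: 8^2 + 2 = 66; 66−1 = 65
i=4: 65 = 8^2 + 1 (b=8); 8→9: 9^2 + 1 = 82; 82−1 = 81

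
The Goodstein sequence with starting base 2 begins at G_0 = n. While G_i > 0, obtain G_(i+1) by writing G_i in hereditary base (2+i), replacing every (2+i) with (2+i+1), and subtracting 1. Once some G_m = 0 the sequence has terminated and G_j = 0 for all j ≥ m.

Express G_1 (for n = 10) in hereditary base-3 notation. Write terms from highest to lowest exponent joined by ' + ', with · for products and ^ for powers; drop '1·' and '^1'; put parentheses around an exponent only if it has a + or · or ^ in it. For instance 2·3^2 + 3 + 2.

3^(3 + 1) + 2

i=0: 10 = 2^(2 + 1) + 2 (b=2); 2→3: 3^(3 + 1) + 3 = 84; 84−1 = 83
i=1: 83 = 3^(3 + 1) + 2 (b=3); 3→4: 4^(4 + 1) + 2 = 1026; 1026−1 = 1025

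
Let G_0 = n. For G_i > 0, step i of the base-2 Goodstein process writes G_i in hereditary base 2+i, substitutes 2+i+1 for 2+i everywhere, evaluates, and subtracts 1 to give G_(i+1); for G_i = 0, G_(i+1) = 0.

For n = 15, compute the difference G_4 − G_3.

307841

base 2: 15 = 2^(2 + 1) + 2^2 + 2 + 1; at 3: 3^(3 + 1) + 3^3 + 3 + 1 = 112; next = 111
base 3: 111 = 3^(3 + 1) + 3^3 + 3; at 4: 4^(4 + 1) + 4^4 + 4 = 1284; next = 1283
base 4: 1283 = 4^(4 + 1) + 4^4 + 3; at 5: 5^(5 + 1) + 5^5 + 3 = 18753; next = 18752
base 5: 18752 = 5^(5 + 1) + 5^5 + 2; at 6: 6^(6 + 1) + 6^6 + 2 = 326594; next = 326593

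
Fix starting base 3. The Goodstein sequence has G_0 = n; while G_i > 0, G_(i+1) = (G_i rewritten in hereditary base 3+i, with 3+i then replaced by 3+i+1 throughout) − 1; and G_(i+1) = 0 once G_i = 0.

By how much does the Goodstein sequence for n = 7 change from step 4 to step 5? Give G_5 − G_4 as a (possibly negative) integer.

0

7 —HB3→ 2·3 + 1 —bump→ 2·4 + 1 = 9 —(−1)→ 8
8 —HB4→ 2·4 —bump→ 2·5 = 10 —(−1)→ 9
9 —HB5→ 5 + 4 —bump→ 6 + 4 = 10 —(−1)→ 9
9 —HB6→ 6 + 3 —bump→ 7 + 3 = 10 —(−1)→ 9
9 —HB7→ 7 + 2 —bump→ 8 + 2 = 10 —(−1)→ 9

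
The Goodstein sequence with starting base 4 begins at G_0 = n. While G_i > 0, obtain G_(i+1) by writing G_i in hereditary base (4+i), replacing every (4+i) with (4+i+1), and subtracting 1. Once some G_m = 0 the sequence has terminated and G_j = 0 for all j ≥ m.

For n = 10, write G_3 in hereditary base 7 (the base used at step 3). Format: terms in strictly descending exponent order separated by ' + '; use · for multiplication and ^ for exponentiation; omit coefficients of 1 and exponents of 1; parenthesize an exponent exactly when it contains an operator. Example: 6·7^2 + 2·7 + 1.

step 0: 10 = 2·4 + 2; sub 5 for 4: 2·5 + 2; = 12; G_1 = 12−1 = 11
step 1: 11 = 2·5 + 1; sub 6 for 5: 2·6 + 1; = 13; G_2 = 13−1 = 12
step 2: 12 = 2·6; sub 7 for 6: 2·7; = 14; G_3 = 14−1 = 13
step 3: 13 = 7 + 6; sub 8 for 7: 8 + 6; = 14; G_4 = 14−1 = 13

7 + 6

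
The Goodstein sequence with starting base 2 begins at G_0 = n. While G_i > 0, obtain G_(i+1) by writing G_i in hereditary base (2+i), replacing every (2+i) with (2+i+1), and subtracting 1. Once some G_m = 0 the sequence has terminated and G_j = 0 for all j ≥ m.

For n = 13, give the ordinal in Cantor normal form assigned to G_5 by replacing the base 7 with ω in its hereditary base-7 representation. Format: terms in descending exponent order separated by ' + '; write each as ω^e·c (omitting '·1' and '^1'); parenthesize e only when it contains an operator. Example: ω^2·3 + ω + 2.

ω^(ω + 1) + ω^3·3 + ω^2·3 + ω·3

G_0=13  [base 2] 2^(2 + 1) + 2^2 + 1  →[2↦3]→  3^(3 + 1) + 3^3 + 1 = 109  −1 ⇒ G_1=108
G_1=108  [base 3] 3^(3 + 1) + 3^3  →[3↦4]→  4^(4 + 1) + 4^4 = 1280  −1 ⇒ G_2=1279
G_2=1279  [base 4] 4^(4 + 1) + 3·4^3 + 3·4^2 + 3·4 + 3  →[4↦5]→  5^(5 + 1) + 3·5^3 + 3·5^2 + 3·5 + 3 = 16093  −1 ⇒ G_3=16092
G_3=16092  [base 5] 5^(5 + 1) + 3·5^3 + 3·5^2 + 3·5 + 2  →[5↦6]→  6^(6 + 1) + 3·6^3 + 3·6^2 + 3·6 + 2 = 280712  −1 ⇒ G_4=280711
G_4=280711  [base 6] 6^(6 + 1) + 3·6^3 + 3·6^2 + 3·6 + 1  →[6↦7]→  7^(7 + 1) + 3·7^3 + 3·7^2 + 3·7 + 1 = 5765999  −1 ⇒ G_5=5765998
G_5=5765998  [base 7] 7^(7 + 1) + 3·7^3 + 3·7^2 + 3·7  →[7↦8]→  8^(8 + 1) + 3·8^3 + 3·8^2 + 3·8 = 134219480  −1 ⇒ G_6=134219479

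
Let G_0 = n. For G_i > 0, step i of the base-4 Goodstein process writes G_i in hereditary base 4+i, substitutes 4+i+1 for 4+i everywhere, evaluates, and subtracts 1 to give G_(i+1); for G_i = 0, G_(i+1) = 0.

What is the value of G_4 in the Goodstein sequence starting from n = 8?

9

8 —HB4→ 2·4 —bump→ 2·5 = 10 —(−1)→ 9
9 —HB5→ 5 + 4 —bump→ 6 + 4 = 10 —(−1)→ 9
9 —HB6→ 6 + 3 —bump→ 7 + 3 = 10 —(−1)→ 9
9 —HB7→ 7 + 2 —bump→ 8 + 2 = 10 —(−1)→ 9
9 —HB8→ 8 + 1 —bump→ 9 + 1 = 10 —(−1)→ 9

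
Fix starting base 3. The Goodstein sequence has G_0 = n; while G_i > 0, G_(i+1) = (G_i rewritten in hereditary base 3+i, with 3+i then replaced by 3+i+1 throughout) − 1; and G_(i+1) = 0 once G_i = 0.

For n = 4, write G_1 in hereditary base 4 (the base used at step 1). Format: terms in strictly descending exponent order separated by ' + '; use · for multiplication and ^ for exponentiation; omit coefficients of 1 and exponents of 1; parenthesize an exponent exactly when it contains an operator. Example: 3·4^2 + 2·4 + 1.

4

G_0=4  [base 3] 3 + 1  →[3↦4]→  4 + 1 = 5  −1 ⇒ G_1=4
G_1=4  [base 4] 4  →[4↦5]→  5 = 5  −1 ⇒ G_2=4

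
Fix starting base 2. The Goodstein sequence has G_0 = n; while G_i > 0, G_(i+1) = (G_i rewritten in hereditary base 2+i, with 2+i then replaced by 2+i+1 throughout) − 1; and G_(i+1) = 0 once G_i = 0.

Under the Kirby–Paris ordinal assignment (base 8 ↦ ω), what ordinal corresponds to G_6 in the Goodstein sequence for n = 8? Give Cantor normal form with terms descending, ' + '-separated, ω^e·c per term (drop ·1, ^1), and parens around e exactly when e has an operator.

ω^ω·2 + ω^2·2 + ω + 3

G_0=8  [base 2] 2^(2 + 1)  →[2↦3]→  3^(3 + 1) = 81  −1 ⇒ G_1=80
G_1=80  [base 3] 2·3^3 + 2·3^2 + 2·3 + 2  →[3↦4]→  2·4^4 + 2·4^2 + 2·4 + 2 = 554  −1 ⇒ G_2=553
G_2=553  [base 4] 2·4^4 + 2·4^2 + 2·4 + 1  →[4↦5]→  2·5^5 + 2·5^2 + 2·5 + 1 = 6311  −1 ⇒ G_3=6310
G_3=6310  [base 5] 2·5^5 + 2·5^2 + 2·5  →[5↦6]→  2·6^6 + 2·6^2 + 2·6 = 93396  −1 ⇒ G_4=93395
G_4=93395  [base 6] 2·6^6 + 2·6^2 + 6 + 5  →[6↦7]→  2·7^7 + 2·7^2 + 7 + 5 = 1647196  −1 ⇒ G_5=1647195
G_5=1647195  [base 7] 2·7^7 + 2·7^2 + 7 + 4  →[7↦8]→  2·8^8 + 2·8^2 + 8 + 4 = 33554572  −1 ⇒ G_6=33554571
G_6=33554571  [base 8] 2·8^8 + 2·8^2 + 8 + 3  →[8↦9]→  2·9^9 + 2·9^2 + 9 + 3 = 774841152  −1 ⇒ G_7=774841151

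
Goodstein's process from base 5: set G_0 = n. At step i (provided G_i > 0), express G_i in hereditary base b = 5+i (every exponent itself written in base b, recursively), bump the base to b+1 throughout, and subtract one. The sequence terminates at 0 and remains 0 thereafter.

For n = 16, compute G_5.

23

16 —HB5→ 3·5 + 1 —bump→ 3·6 + 1 = 19 —(−1)→ 18
18 —HB6→ 3·6 —bump→ 3·7 = 21 —(−1)→ 20
20 —HB7→ 2·7 + 6 —bump→ 2·8 + 6 = 22 —(−1)→ 21
21 —HB8→ 2·8 + 5 —bump→ 2·9 + 5 = 23 —(−1)→ 22
22 —HB9→ 2·9 + 4 —bump→ 2·10 + 4 = 24 —(−1)→ 23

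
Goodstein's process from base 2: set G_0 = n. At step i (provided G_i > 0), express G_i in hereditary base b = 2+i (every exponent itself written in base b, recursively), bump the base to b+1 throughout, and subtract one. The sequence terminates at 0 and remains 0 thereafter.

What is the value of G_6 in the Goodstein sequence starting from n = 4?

base 2: 4 = 2^2; at 3: 3^3 = 27; next = 26
base 3: 26 = 2·3^2 + 2·3 + 2; at 4: 2·4^2 + 2·4 + 2 = 42; next = 41
base 4: 41 = 2·4^2 + 2·4 + 1; at 5: 2·5^2 + 2·5 + 1 = 61; next = 60
base 5: 60 = 2·5^2 + 2·5; at 6: 2·6^2 + 2·6 = 84; next = 83
base 6: 83 = 2·6^2 + 6 + 5; at 7: 2·7^2 + 7 + 5 = 110; next = 109
base 7: 109 = 2·7^2 + 7 + 4; at 8: 2·8^2 + 8 + 4 = 140; next = 139
base 8: 139 = 2·8^2 + 8 + 3; at 9: 2·9^2 + 9 + 3 = 174; next = 173

139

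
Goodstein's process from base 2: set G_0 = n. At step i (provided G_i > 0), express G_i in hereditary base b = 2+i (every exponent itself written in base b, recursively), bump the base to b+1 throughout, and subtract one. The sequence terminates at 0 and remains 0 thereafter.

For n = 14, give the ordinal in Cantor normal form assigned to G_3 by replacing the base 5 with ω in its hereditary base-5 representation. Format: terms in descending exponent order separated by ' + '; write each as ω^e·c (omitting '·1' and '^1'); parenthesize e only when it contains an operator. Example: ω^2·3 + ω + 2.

ω^(ω + 1) + ω^ω

[0] 14 ≡ 2^(2 + 1) + 2^2 + 2 (base 2). Lift 3: 111. −1: 110.
[1] 110 ≡ 3^(3 + 1) + 3^3 + 2 (base 3). Lift 4: 1282. −1: 1281.
[2] 1281 ≡ 4^(4 + 1) + 4^4 + 1 (base 4). Lift 5: 18751. −1: 18750.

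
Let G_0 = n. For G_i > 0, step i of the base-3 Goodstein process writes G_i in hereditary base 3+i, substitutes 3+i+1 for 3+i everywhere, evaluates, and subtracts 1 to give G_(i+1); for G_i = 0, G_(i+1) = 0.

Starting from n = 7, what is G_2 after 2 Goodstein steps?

9

[0] 7 ≡ 2·3 + 1 (base 3). Lift 4: 9. −1: 8.
[1] 8 ≡ 2·4 (base 4). Lift 5: 10. −1: 9.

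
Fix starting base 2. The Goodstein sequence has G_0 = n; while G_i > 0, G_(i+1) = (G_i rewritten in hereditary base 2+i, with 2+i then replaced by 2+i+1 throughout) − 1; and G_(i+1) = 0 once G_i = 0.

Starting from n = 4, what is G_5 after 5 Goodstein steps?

109

G_0=4  [base 2] 2^2  →[2↦3]→  3^3 = 27  −1 ⇒ G_1=26
G_1=26  [base 3] 2·3^2 + 2·3 + 2  →[3↦4]→  2·4^2 + 2·4 + 2 = 42  −1 ⇒ G_2=41
G_2=41  [base 4] 2·4^2 + 2·4 + 1  →[4↦5]→  2·5^2 + 2·5 + 1 = 61  −1 ⇒ G_3=60
G_3=60  [base 5] 2·5^2 + 2·5  →[5↦6]→  2·6^2 + 2·6 = 84  −1 ⇒ G_4=83
G_4=83  [base 6] 2·6^2 + 6 + 5  →[6↦7]→  2·7^2 + 7 + 5 = 110  −1 ⇒ G_5=109
G_5=109  [base 7] 2·7^2 + 7 + 4  →[7↦8]→  2·8^2 + 8 + 4 = 140  −1 ⇒ G_6=139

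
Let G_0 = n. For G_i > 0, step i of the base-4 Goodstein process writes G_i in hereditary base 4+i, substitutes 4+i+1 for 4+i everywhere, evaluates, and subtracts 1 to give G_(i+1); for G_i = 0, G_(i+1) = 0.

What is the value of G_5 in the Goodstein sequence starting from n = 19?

(0) 19|_4 = 4^2 + 3 ↦ 5^2 + 3|_5 = 28 ⇒ 27
(1) 27|_5 = 5^2 + 2 ↦ 6^2 + 2|_6 = 38 ⇒ 37
(2) 37|_6 = 6^2 + 1 ↦ 7^2 + 1|_7 = 50 ⇒ 49
(3) 49|_7 = 7^2 ↦ 8^2|_8 = 64 ⇒ 63
(4) 63|_8 = 7·8 + 7 ↦ 7·9 + 7|_9 = 70 ⇒ 69
(5) 69|_9 = 7·9 + 6 ↦ 7·10 + 6|_10 = 76 ⇒ 75

69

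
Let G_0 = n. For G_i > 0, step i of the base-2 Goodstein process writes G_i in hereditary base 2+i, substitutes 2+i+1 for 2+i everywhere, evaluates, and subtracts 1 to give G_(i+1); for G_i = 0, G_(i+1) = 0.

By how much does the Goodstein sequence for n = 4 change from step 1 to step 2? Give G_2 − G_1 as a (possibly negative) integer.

(0) 4|_2 = 2^2 ↦ 3^3|_3 = 27 ⇒ 26
(1) 26|_3 = 2·3^2 + 2·3 + 2 ↦ 2·4^2 + 2·4 + 2|_4 = 42 ⇒ 41

15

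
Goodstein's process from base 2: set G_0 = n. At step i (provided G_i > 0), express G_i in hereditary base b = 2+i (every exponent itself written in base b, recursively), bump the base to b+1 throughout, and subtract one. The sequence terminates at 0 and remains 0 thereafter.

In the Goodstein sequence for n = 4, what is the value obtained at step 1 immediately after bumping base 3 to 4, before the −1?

G_0 = 4. HB_2(4) = 2^2. Bump = 27. G_1 = 26.
G_1 = 26. HB_3(26) = 2·3^2 + 2·3 + 2. Bump = 42. G_2 = 41.

42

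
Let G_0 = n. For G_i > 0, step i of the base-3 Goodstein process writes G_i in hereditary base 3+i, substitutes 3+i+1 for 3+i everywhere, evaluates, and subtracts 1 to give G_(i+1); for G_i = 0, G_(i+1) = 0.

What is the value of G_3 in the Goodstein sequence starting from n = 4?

3

G_0=4  [base 3] 3 + 1  →[3↦4]→  4 + 1 = 5  −1 ⇒ G_1=4
G_1=4  [base 4] 4  →[4↦5]→  5 = 5  −1 ⇒ G_2=4
G_2=4  [base 5] 4  →[5↦6]→  4 = 4  −1 ⇒ G_3=3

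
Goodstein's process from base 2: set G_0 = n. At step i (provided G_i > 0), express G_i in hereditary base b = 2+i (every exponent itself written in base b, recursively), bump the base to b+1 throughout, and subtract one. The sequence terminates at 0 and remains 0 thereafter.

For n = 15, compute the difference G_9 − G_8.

3038500650159

G_0=15  [base 2] 2^(2 + 1) + 2^2 + 2 + 1  →[2↦3]→  3^(3 + 1) + 3^3 + 3 + 1 = 112  −1 ⇒ G_1=111
G_1=111  [base 3] 3^(3 + 1) + 3^3 + 3  →[3↦4]→  4^(4 + 1) + 4^4 + 4 = 1284  −1 ⇒ G_2=1283
G_2=1283  [base 4] 4^(4 + 1) + 4^4 + 3  →[4↦5]→  5^(5 + 1) + 5^5 + 3 = 18753  −1 ⇒ G_3=18752
G_3=18752  [base 5] 5^(5 + 1) + 5^5 + 2  →[5↦6]→  6^(6 + 1) + 6^6 + 2 = 326594  −1 ⇒ G_4=326593
G_4=326593  [base 6] 6^(6 + 1) + 6^6 + 1  →[6↦7]→  7^(7 + 1) + 7^7 + 1 = 6588345  −1 ⇒ G_5=6588344
G_5=6588344  [base 7] 7^(7 + 1) + 7^7  →[7↦8]→  8^(8 + 1) + 8^8 = 150994944  −1 ⇒ G_6=150994943
G_6=150994943  [base 8] 8^(8 + 1) + 7·8^7 + 7·8^6 + 7·8^5 + 7·8^4 + 7·8^3 + 7·8^2 + 7·8 + 7  →[8↦9]→  9^(9 + 1) + 7·9^7 + 7·9^6 + 7·9^5 + 7·9^4 + 7·9^3 + 7·9^2 + 7·9 + 7 = 3524450281  −1 ⇒ G_7=3524450280
G_7=3524450280  [base 9] 9^(9 + 1) + 7·9^7 + 7·9^6 + 7·9^5 + 7·9^4 + 7·9^3 + 7·9^2 + 7·9 + 6  →[9↦10]→  10^(10 + 1) + 7·10^7 + 7·10^6 + 7·10^5 + 7·10^4 + 7·10^3 + 7·10^2 + 7·10 + 6 = 100077777776  −1 ⇒ G_8=100077777775
G_8=100077777775  [base 10] 10^(10 + 1) + 7·10^7 + 7·10^6 + 7·10^5 + 7·10^4 + 7·10^3 + 7·10^2 + 7·10 + 5  →[10↦11]→  11^(11 + 1) + 7·11^7 + 7·11^6 + 7·11^5 + 7·11^4 + 7·11^3 + 7·11^2 + 7·11 + 5 = 3138578427935  −1 ⇒ G_9=3138578427934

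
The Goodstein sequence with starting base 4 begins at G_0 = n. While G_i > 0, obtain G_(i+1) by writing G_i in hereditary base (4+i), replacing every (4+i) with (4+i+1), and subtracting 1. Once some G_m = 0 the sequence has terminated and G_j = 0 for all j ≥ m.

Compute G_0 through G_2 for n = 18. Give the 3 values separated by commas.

G_0=18  [base 4] 4^2 + 2  →[4↦5]→  5^2 + 2 = 27  −1 ⇒ G_1=26
G_1=26  [base 5] 5^2 + 1  →[5↦6]→  6^2 + 1 = 37  −1 ⇒ G_2=36

18, 26, 36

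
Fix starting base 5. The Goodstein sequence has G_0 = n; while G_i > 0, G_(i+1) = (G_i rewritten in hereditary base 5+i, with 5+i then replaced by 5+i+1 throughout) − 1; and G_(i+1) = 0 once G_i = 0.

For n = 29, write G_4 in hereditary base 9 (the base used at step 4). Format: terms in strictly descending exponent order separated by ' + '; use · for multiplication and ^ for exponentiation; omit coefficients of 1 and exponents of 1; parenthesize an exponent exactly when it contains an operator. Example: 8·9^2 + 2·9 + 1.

step 0: 29 = 5^2 + 4; sub 6 for 5: 6^2 + 4; = 40; G_1 = 40−1 = 39
step 1: 39 = 6^2 + 3; sub 7 for 6: 7^2 + 3; = 52; G_2 = 52−1 = 51
step 2: 51 = 7^2 + 2; sub 8 for 7: 8^2 + 2; = 66; G_3 = 66−1 = 65
step 3: 65 = 8^2 + 1; sub 9 for 8: 9^2 + 1; = 82; G_4 = 82−1 = 81
step 4: 81 = 9^2; sub 10 for 9: 10^2; = 100; G_5 = 100−1 = 99

9^2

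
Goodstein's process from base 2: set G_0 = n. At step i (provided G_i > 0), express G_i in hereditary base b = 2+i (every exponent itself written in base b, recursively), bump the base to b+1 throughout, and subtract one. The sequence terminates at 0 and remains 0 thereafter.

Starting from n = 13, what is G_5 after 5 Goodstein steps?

G_0=13  [base 2] 2^(2 + 1) + 2^2 + 1  →[2↦3]→  3^(3 + 1) + 3^3 + 1 = 109  −1 ⇒ G_1=108
G_1=108  [base 3] 3^(3 + 1) + 3^3  →[3↦4]→  4^(4 + 1) + 4^4 = 1280  −1 ⇒ G_2=1279
G_2=1279  [base 4] 4^(4 + 1) + 3·4^3 + 3·4^2 + 3·4 + 3  →[4↦5]→  5^(5 + 1) + 3·5^3 + 3·5^2 + 3·5 + 3 = 16093  −1 ⇒ G_3=16092
G_3=16092  [base 5] 5^(5 + 1) + 3·5^3 + 3·5^2 + 3·5 + 2  →[5↦6]→  6^(6 + 1) + 3·6^3 + 3·6^2 + 3·6 + 2 = 280712  −1 ⇒ G_4=280711
G_4=280711  [base 6] 6^(6 + 1) + 3·6^3 + 3·6^2 + 3·6 + 1  →[6↦7]→  7^(7 + 1) + 3·7^3 + 3·7^2 + 3·7 + 1 = 5765999  −1 ⇒ G_5=5765998
G_5=5765998  [base 7] 7^(7 + 1) + 3·7^3 + 3·7^2 + 3·7  →[7↦8]→  8^(8 + 1) + 3·8^3 + 3·8^2 + 3·8 = 134219480  −1 ⇒ G_6=134219479

5765998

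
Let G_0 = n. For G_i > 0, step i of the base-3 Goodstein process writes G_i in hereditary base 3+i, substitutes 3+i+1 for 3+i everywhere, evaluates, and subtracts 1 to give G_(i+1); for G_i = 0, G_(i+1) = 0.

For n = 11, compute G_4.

11 —HB3→ 3^2 + 2 —bump→ 4^2 + 2 = 18 —(−1)→ 17
17 —HB4→ 4^2 + 1 —bump→ 5^2 + 1 = 26 —(−1)→ 25
25 —HB5→ 5^2 —bump→ 6^2 = 36 —(−1)→ 35
35 —HB6→ 5·6 + 5 —bump→ 5·7 + 5 = 40 —(−1)→ 39
39 —HB7→ 5·7 + 4 —bump→ 5·8 + 4 = 44 —(−1)→ 43

39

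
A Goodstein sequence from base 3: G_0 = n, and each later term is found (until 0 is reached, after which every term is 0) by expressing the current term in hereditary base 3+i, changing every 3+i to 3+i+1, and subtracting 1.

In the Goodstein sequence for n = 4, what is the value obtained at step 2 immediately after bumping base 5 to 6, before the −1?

(0) 4|_3 = 3 + 1 ↦ 4 + 1|_4 = 5 ⇒ 4
(1) 4|_4 = 4 ↦ 5|_5 = 5 ⇒ 4
(2) 4|_5 = 4 ↦ 4|_6 = 4 ⇒ 3

4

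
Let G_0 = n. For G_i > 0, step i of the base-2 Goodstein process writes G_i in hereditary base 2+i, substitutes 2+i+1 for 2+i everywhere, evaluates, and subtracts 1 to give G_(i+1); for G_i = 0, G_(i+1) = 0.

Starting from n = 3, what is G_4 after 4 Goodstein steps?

3 —HB2→ 2 + 1 —bump→ 3 + 1 = 4 —(−1)→ 3
3 —HB3→ 3 —bump→ 4 = 4 —(−1)→ 3
3 —HB4→ 3 —bump→ 3 = 3 —(−1)→ 2
2 —HB5→ 2 —bump→ 2 = 2 —(−1)→ 1
1 —HB6→ 1 —bump→ 1 = 1 —(−1)→ 0

1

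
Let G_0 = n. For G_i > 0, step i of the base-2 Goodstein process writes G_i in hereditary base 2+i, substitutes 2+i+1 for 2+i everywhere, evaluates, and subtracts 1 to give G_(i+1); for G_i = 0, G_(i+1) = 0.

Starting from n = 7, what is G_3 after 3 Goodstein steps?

base 2: 7 = 2^2 + 2 + 1; at 3: 3^3 + 3 + 1 = 31; next = 30
base 3: 30 = 3^3 + 3; at 4: 4^4 + 4 = 260; next = 259
base 4: 259 = 4^4 + 3; at 5: 5^5 + 3 = 3128; next = 3127
base 5: 3127 = 5^5 + 2; at 6: 6^6 + 2 = 46658; next = 46657

3127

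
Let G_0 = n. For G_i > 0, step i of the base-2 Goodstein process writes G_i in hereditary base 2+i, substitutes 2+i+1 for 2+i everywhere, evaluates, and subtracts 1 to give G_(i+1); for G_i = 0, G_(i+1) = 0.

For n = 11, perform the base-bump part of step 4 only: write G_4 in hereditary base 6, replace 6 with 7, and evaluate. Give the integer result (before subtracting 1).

5764802

base 2: 11 = 2^(2 + 1) + 2 + 1; at 3: 3^(3 + 1) + 3 + 1 = 85; next = 84
base 3: 84 = 3^(3 + 1) + 3; at 4: 4^(4 + 1) + 4 = 1028; next = 1027
base 4: 1027 = 4^(4 + 1) + 3; at 5: 5^(5 + 1) + 3 = 15628; next = 15627
base 5: 15627 = 5^(5 + 1) + 2; at 6: 6^(6 + 1) + 2 = 279938; next = 279937
base 6: 279937 = 6^(6 + 1) + 1; at 7: 7^(7 + 1) + 1 = 5764802; next = 5764801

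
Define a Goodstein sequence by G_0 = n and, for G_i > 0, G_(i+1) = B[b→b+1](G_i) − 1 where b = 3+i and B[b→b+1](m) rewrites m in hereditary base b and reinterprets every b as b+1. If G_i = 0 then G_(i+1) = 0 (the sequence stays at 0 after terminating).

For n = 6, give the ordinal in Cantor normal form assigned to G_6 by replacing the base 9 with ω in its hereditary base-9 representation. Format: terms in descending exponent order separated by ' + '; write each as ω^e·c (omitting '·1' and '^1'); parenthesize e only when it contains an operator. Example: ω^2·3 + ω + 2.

6 —HB3→ 2·3 —bump→ 2·4 = 8 —(−1)→ 7
7 —HB4→ 4 + 3 —bump→ 5 + 3 = 8 —(−1)→ 7
7 —HB5→ 5 + 2 —bump→ 6 + 2 = 8 —(−1)→ 7
7 —HB6→ 6 + 1 —bump→ 7 + 1 = 8 —(−1)→ 7
7 —HB7→ 7 —bump→ 8 = 8 —(−1)→ 7
7 —HB8→ 7 —bump→ 7 = 7 —(−1)→ 6

6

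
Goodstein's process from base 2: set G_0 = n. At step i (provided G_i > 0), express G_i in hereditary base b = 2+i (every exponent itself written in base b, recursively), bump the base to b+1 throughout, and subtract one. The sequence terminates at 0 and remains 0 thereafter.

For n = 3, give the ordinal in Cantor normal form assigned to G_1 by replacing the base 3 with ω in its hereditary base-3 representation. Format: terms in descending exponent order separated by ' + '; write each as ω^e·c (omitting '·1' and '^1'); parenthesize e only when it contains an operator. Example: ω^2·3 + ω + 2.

ω

i=0: 3 = 2 + 1 (b=2); 2→3: 3 + 1 = 4; 4−1 = 3
i=1: 3 = 3 (b=3); 3→4: 4 = 4; 4−1 = 3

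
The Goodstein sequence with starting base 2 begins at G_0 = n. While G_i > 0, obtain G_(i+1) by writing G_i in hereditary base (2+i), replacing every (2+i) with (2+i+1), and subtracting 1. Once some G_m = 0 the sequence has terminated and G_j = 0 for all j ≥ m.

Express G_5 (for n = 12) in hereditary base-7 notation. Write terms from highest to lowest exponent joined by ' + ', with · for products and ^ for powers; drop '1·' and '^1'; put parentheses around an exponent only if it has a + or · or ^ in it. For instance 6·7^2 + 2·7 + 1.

7^(7 + 1) + 2·7^2 + 7 + 4

G_0 = 12. HB_2(12) = 2^(2 + 1) + 2^2. Bump = 108. G_1 = 107.
G_1 = 107. HB_3(107) = 3^(3 + 1) + 2·3^2 + 2·3 + 2. Bump = 1066. G_2 = 1065.
G_2 = 1065. HB_4(1065) = 4^(4 + 1) + 2·4^2 + 2·4 + 1. Bump = 15686. G_3 = 15685.
G_3 = 15685. HB_5(15685) = 5^(5 + 1) + 2·5^2 + 2·5. Bump = 280020. G_4 = 280019.
G_4 = 280019. HB_6(280019) = 6^(6 + 1) + 2·6^2 + 6 + 5. Bump = 5764911. G_5 = 5764910.
G_5 = 5764910. HB_7(5764910) = 7^(7 + 1) + 2·7^2 + 7 + 4. Bump = 134217868. G_6 = 134217867.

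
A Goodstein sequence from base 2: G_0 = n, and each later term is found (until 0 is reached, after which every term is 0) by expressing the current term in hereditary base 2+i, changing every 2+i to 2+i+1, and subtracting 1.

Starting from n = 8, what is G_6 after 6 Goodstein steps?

(0) 8|_2 = 2^(2 + 1) ↦ 3^(3 + 1)|_3 = 81 ⇒ 80
(1) 80|_3 = 2·3^3 + 2·3^2 + 2·3 + 2 ↦ 2·4^4 + 2·4^2 + 2·4 + 2|_4 = 554 ⇒ 553
(2) 553|_4 = 2·4^4 + 2·4^2 + 2·4 + 1 ↦ 2·5^5 + 2·5^2 + 2·5 + 1|_5 = 6311 ⇒ 6310
(3) 6310|_5 = 2·5^5 + 2·5^2 + 2·5 ↦ 2·6^6 + 2·6^2 + 2·6|_6 = 93396 ⇒ 93395
(4) 93395|_6 = 2·6^6 + 2·6^2 + 6 + 5 ↦ 2·7^7 + 2·7^2 + 7 + 5|_7 = 1647196 ⇒ 1647195
(5) 1647195|_7 = 2·7^7 + 2·7^2 + 7 + 4 ↦ 2·8^8 + 2·8^2 + 8 + 4|_8 = 33554572 ⇒ 33554571

33554571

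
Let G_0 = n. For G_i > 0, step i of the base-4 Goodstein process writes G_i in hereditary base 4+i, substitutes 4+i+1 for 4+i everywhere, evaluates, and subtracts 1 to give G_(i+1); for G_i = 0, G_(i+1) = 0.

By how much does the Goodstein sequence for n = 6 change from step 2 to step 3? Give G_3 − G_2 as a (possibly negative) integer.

[0] 6 ≡ 4 + 2 (base 4). Lift 5: 7. −1: 6.
[1] 6 ≡ 5 + 1 (base 5). Lift 6: 7. −1: 6.
[2] 6 ≡ 6 (base 6). Lift 7: 7. −1: 6.

0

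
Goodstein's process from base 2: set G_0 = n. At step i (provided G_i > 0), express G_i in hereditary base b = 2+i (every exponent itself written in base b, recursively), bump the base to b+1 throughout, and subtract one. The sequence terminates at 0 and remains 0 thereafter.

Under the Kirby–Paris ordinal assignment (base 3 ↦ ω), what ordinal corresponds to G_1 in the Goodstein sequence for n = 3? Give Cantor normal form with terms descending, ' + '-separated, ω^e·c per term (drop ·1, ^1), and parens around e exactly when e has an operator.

base 2: 3 = 2 + 1; at 3: 3 + 1 = 4; next = 3
base 3: 3 = 3; at 4: 4 = 4; next = 3

ω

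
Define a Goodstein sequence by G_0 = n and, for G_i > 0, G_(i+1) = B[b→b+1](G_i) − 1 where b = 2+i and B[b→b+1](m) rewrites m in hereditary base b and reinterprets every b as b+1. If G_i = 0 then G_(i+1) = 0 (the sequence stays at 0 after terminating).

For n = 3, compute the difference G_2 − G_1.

0

3 —HB2→ 2 + 1 —bump→ 3 + 1 = 4 —(−1)→ 3
3 —HB3→ 3 —bump→ 4 = 4 —(−1)→ 3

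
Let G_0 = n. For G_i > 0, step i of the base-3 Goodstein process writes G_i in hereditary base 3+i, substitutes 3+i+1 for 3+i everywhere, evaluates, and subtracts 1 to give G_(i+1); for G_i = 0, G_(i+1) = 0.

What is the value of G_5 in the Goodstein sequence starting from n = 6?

base 3: 6 = 2·3; at 4: 2·4 = 8; next = 7
base 4: 7 = 4 + 3; at 5: 5 + 3 = 8; next = 7
base 5: 7 = 5 + 2; at 6: 6 + 2 = 8; next = 7
base 6: 7 = 6 + 1; at 7: 7 + 1 = 8; next = 7
base 7: 7 = 7; at 8: 8 = 8; next = 7
base 8: 7 = 7; at 9: 7 = 7; next = 6

7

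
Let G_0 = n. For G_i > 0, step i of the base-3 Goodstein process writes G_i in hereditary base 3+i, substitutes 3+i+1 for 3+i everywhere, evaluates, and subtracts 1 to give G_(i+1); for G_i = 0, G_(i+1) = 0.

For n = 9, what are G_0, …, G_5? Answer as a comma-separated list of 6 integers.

base 3: 9 = 3^2; at 4: 4^2 = 16; next = 15
base 4: 15 = 3·4 + 3; at 5: 3·5 + 3 = 18; next = 17
base 5: 17 = 3·5 + 2; at 6: 3·6 + 2 = 20; next = 19
base 6: 19 = 3·6 + 1; at 7: 3·7 + 1 = 22; next = 21
base 7: 21 = 3·7; at 8: 3·8 = 24; next = 23

9, 15, 17, 19, 21, 23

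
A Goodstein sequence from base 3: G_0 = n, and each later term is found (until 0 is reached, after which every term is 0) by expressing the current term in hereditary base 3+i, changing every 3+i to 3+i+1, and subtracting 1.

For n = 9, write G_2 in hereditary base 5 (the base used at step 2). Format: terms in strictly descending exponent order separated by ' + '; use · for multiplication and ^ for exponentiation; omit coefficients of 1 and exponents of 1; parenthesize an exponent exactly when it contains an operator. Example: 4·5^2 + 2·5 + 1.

i=0: 9 = 3^2 (b=3); 3→4: 4^2 = 16; 16−1 = 15
i=1: 15 = 3·4 + 3 (b=4); 4→5: 3·5 + 3 = 18; 18−1 = 17
i=2: 17 = 3·5 + 2 (b=5); 5→6: 3·6 + 2 = 20; 20−1 = 19

3·5 + 2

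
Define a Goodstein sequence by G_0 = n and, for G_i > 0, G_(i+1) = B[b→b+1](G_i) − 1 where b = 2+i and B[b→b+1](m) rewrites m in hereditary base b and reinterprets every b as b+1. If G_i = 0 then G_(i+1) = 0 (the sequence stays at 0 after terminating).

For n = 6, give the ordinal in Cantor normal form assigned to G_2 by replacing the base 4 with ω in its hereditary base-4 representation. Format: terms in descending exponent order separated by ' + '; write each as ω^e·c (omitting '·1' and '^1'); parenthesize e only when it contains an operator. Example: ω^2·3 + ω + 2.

[0] 6 ≡ 2^2 + 2 (base 2). Lift 3: 30. −1: 29.
[1] 29 ≡ 3^3 + 2 (base 3). Lift 4: 258. −1: 257.
[2] 257 ≡ 4^4 + 1 (base 4). Lift 5: 3126. −1: 3125.

ω^ω + 1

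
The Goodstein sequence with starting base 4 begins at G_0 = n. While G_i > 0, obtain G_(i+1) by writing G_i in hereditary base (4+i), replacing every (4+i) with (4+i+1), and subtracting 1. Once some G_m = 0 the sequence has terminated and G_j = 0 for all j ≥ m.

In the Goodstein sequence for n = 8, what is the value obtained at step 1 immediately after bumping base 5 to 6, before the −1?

G_0=8  [base 4] 2·4  →[4↦5]→  2·5 = 10  −1 ⇒ G_1=9
G_1=9  [base 5] 5 + 4  →[5↦6]→  6 + 4 = 10  −1 ⇒ G_2=9

10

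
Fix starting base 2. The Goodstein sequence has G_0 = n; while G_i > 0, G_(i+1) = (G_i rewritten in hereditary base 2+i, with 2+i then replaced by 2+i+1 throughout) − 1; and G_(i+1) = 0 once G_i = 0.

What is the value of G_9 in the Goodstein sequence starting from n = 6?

885775

G_0=6  [base 2] 2^2 + 2  →[2↦3]→  3^3 + 3 = 30  −1 ⇒ G_1=29
G_1=29  [base 3] 3^3 + 2  →[3↦4]→  4^4 + 2 = 258  −1 ⇒ G_2=257
G_2=257  [base 4] 4^4 + 1  →[4↦5]→  5^5 + 1 = 3126  −1 ⇒ G_3=3125
G_3=3125  [base 5] 5^5  →[5↦6]→  6^6 = 46656  −1 ⇒ G_4=46655
G_4=46655  [base 6] 5·6^5 + 5·6^4 + 5·6^3 + 5·6^2 + 5·6 + 5  →[6↦7]→  5·7^5 + 5·7^4 + 5·7^3 + 5·7^2 + 5·7 + 5 = 98040  −1 ⇒ G_5=98039
G_5=98039  [base 7] 5·7^5 + 5·7^4 + 5·7^3 + 5·7^2 + 5·7 + 4  →[7↦8]→  5·8^5 + 5·8^4 + 5·8^3 + 5·8^2 + 5·8 + 4 = 187244  −1 ⇒ G_6=187243
G_6=187243  [base 8] 5·8^5 + 5·8^4 + 5·8^3 + 5·8^2 + 5·8 + 3  →[8↦9]→  5·9^5 + 5·9^4 + 5·9^3 + 5·9^2 + 5·9 + 3 = 332148  −1 ⇒ G_7=332147
G_7=332147  [base 9] 5·9^5 + 5·9^4 + 5·9^3 + 5·9^2 + 5·9 + 2  →[9↦10]→  5·10^5 + 5·10^4 + 5·10^3 + 5·10^2 + 5·10 + 2 = 555552  −1 ⇒ G_8=555551
G_8=555551  [base 10] 5·10^5 + 5·10^4 + 5·10^3 + 5·10^2 + 5·10 + 1  →[10↦11]→  5·11^5 + 5·11^4 + 5·11^3 + 5·11^2 + 5·11 + 1 = 885776  −1 ⇒ G_9=885775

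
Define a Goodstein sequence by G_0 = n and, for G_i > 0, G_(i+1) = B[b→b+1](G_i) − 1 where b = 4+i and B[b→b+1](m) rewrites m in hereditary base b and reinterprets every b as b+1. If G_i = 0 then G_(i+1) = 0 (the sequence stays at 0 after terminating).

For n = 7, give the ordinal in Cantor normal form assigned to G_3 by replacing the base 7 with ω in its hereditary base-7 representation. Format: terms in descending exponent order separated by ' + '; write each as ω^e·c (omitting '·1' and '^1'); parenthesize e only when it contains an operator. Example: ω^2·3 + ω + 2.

ω

G_0=7  [base 4] 4 + 3  →[4↦5]→  5 + 3 = 8  −1 ⇒ G_1=7
G_1=7  [base 5] 5 + 2  →[5↦6]→  6 + 2 = 8  −1 ⇒ G_2=7
G_2=7  [base 6] 6 + 1  →[6↦7]→  7 + 1 = 8  −1 ⇒ G_3=7
G_3=7  [base 7] 7  →[7↦8]→  8 = 8  −1 ⇒ G_4=7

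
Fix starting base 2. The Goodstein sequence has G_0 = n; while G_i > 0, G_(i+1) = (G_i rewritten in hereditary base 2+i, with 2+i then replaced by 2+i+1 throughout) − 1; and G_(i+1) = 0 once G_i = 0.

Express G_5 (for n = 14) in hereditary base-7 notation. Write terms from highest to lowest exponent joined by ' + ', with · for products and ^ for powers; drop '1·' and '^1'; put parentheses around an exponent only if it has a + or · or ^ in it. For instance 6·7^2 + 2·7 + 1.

G_0=14  [base 2] 2^(2 + 1) + 2^2 + 2  →[2↦3]→  3^(3 + 1) + 3^3 + 3 = 111  −1 ⇒ G_1=110
G_1=110  [base 3] 3^(3 + 1) + 3^3 + 2  →[3↦4]→  4^(4 + 1) + 4^4 + 2 = 1282  −1 ⇒ G_2=1281
G_2=1281  [base 4] 4^(4 + 1) + 4^4 + 1  →[4↦5]→  5^(5 + 1) + 5^5 + 1 = 18751  −1 ⇒ G_3=18750
G_3=18750  [base 5] 5^(5 + 1) + 5^5  →[5↦6]→  6^(6 + 1) + 6^6 = 326592  −1 ⇒ G_4=326591
G_4=326591  [base 6] 6^(6 + 1) + 5·6^5 + 5·6^4 + 5·6^3 + 5·6^2 + 5·6 + 5  →[6↦7]→  7^(7 + 1) + 5·7^5 + 5·7^4 + 5·7^3 + 5·7^2 + 5·7 + 5 = 5862841  −1 ⇒ G_5=5862840
G_5=5862840  [base 7] 7^(7 + 1) + 5·7^5 + 5·7^4 + 5·7^3 + 5·7^2 + 5·7 + 4  →[7↦8]→  8^(8 + 1) + 5·8^5 + 5·8^4 + 5·8^3 + 5·8^2 + 5·8 + 4 = 134404972  −1 ⇒ G_6=134404971

7^(7 + 1) + 5·7^5 + 5·7^4 + 5·7^3 + 5·7^2 + 5·7 + 4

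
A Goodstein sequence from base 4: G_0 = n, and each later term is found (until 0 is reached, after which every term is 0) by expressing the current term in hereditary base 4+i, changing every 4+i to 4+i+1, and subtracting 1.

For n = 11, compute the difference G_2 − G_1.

1

(0) 11|_4 = 2·4 + 3 ↦ 2·5 + 3|_5 = 13 ⇒ 12
(1) 12|_5 = 2·5 + 2 ↦ 2·6 + 2|_6 = 14 ⇒ 13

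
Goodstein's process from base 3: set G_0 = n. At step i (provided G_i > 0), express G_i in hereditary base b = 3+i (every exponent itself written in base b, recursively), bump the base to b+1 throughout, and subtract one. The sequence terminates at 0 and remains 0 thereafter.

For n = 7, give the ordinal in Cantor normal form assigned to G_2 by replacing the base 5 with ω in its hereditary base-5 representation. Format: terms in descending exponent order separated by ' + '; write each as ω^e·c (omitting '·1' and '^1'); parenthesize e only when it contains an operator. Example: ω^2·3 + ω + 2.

ω + 4

7 —HB3→ 2·3 + 1 —bump→ 2·4 + 1 = 9 —(−1)→ 8
8 —HB4→ 2·4 —bump→ 2·5 = 10 —(−1)→ 9
9 —HB5→ 5 + 4 —bump→ 6 + 4 = 10 —(−1)→ 9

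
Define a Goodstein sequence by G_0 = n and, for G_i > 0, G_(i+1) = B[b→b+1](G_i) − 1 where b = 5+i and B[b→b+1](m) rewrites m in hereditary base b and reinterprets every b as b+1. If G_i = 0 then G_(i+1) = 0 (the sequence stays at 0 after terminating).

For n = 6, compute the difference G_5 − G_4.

i=0: 6 = 5 + 1 (b=5); 5→6: 6 + 1 = 7; 7−1 = 6
i=1: 6 = 6 (b=6); 6→7: 7 = 7; 7−1 = 6
i=2: 6 = 6 (b=7); 7→8: 6 = 6; 6−1 = 5
i=3: 5 = 5 (b=8); 8→9: 5 = 5; 5−1 = 4
i=4: 4 = 4 (b=9); 9→10: 4 = 4; 4−1 = 3

-1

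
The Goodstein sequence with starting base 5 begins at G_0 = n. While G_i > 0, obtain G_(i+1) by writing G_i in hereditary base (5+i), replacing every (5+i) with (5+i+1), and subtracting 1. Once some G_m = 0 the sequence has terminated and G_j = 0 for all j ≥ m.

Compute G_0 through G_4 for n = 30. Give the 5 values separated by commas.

[0] 30 ≡ 5^2 + 5 (base 5). Lift 6: 42. −1: 41.
[1] 41 ≡ 6^2 + 5 (base 6). Lift 7: 54. −1: 53.
[2] 53 ≡ 7^2 + 4 (base 7). Lift 8: 68. −1: 67.
[3] 67 ≡ 8^2 + 3 (base 8). Lift 9: 84. −1: 83.

30, 41, 53, 67, 83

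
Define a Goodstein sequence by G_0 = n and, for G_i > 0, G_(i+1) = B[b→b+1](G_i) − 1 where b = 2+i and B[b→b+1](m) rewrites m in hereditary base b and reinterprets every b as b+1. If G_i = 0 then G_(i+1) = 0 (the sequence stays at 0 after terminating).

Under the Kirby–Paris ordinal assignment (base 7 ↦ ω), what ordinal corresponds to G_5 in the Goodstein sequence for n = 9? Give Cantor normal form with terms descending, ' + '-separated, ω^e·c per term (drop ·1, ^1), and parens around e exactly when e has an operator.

ω^ω·3 + ω^3·3 + ω^2·3 + ω·3

step 0: 9 = 2^(2 + 1) + 1; sub 3 for 2: 3^(3 + 1) + 1; = 82; G_1 = 82−1 = 81
step 1: 81 = 3^(3 + 1); sub 4 for 3: 4^(4 + 1); = 1024; G_2 = 1024−1 = 1023
step 2: 1023 = 3·4^4 + 3·4^3 + 3·4^2 + 3·4 + 3; sub 5 for 4: 3·5^5 + 3·5^3 + 3·5^2 + 3·5 + 3; = 9843; G_3 = 9843−1 = 9842
step 3: 9842 = 3·5^5 + 3·5^3 + 3·5^2 + 3·5 + 2; sub 6 for 5: 3·6^6 + 3·6^3 + 3·6^2 + 3·6 + 2; = 140744; G_4 = 140744−1 = 140743
step 4: 140743 = 3·6^6 + 3·6^3 + 3·6^2 + 3·6 + 1; sub 7 for 6: 3·7^7 + 3·7^3 + 3·7^2 + 3·7 + 1; = 2471827; G_5 = 2471827−1 = 2471826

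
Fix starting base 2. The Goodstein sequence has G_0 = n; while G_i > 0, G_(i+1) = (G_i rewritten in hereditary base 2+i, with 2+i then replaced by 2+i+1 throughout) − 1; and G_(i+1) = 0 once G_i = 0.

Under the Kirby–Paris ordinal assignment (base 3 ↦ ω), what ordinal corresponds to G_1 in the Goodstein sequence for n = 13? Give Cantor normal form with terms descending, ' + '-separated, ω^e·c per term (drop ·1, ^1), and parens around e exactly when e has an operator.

ω^(ω + 1) + ω^ω

13 —HB2→ 2^(2 + 1) + 2^2 + 1 —bump→ 3^(3 + 1) + 3^3 + 1 = 109 —(−1)→ 108
108 —HB3→ 3^(3 + 1) + 3^3 —bump→ 4^(4 + 1) + 4^4 = 1280 —(−1)→ 1279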